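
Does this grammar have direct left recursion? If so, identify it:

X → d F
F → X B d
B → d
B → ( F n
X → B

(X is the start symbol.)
X → d F: starts with d
F → X B d: starts with X
B → d: starts with d
B → ( F n: starts with '('
X → B: starts with B

No direct left recursion found.

Answer: No direct left recursion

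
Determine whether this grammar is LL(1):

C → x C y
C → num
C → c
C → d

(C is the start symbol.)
Yes, the grammar is LL(1).

A grammar is LL(1) if for each non-terminal N with multiple productions, the predict sets of those productions are pairwise disjoint, where PREDICT(N → α) = (FIRST(α) \ {ε}) ∪ (FOLLOW(N) if α ⇒* ε).

For C:
  PREDICT(C → x C y) = { 'x' }
  PREDICT(C → num) = { 'num' }
  PREDICT(C → c) = { 'c' }
  PREDICT(C → d) = { 'd' }

All predict sets are disjoint. The grammar IS LL(1).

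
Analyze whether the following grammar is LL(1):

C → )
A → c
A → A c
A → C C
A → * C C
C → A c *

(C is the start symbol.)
Relevant sets:
  FIRST(A) = { ')', '*', 'c' }
  FIRST(C) = { ')', '*', 'c' }

For C:
  PREDICT(C → ')') = { ')' }
  PREDICT(C → A c '*') = { ')', '*', 'c' }
For A:
  PREDICT(A → c) = { 'c' }
  PREDICT(A → A c) = { ')', '*', 'c' }
  PREDICT(A → C C) = { ')', '*', 'c' }
  PREDICT(A → '*' C C) = { '*' }

Conflict found: Predict set conflict for C: { ')' }
The grammar is NOT LL(1).

Answer: No. Predict set conflict for C: { ')' }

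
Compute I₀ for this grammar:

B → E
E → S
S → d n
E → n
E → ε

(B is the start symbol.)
First, augment the grammar with B' → B
I₀ = CLOSURE({ [B' → . B] }):
  [B' → . B] has the dot before B: add [B → . E]
  [B → . E] has the dot before E: add [E → . S], [E → . n], [E → .]
  [E → . S] has the dot before S: add [S → . d n]
No further items can be added.

I₀ = { [B → . E], [B' → . B], [E → . S], [E → . n], [E → .], [S → . d n] }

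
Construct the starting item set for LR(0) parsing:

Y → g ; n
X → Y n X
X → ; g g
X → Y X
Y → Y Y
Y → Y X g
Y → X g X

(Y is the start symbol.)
{ [X → . ; g g], [X → . Y X], [X → . Y n X], [Y → . X g X], [Y → . Y X g], [Y → . Y Y], [Y → . g ; n], [Y' → . Y] }

First, augment the grammar with Y' → Y
I₀ = CLOSURE({ [Y' → . Y] }):
  [Y' → . Y] has the dot before Y: add [Y → . g ; n], [Y → . Y Y], [Y → . Y X g], [Y → . X g X]
  [Y → . X g X] has the dot before X: add [X → . Y n X], [X → . ; g g], [X → . Y X]
No further items can be added.

I₀ = { [X → . ; g g], [X → . Y X], [X → . Y n X], [Y → . X g X], [Y → . Y X g], [Y → . Y Y], [Y → . g ; n], [Y' → . Y] }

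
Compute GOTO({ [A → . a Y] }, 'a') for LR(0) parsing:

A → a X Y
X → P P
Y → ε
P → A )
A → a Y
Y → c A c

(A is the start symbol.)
GOTO(I, 'a') = CLOSURE({ [A → αX.β] : [A → α.Xβ] ∈ I, X = 'a' })

Items with dot before 'a', with the dot advanced:
  [A → . a Y] → [A → a . Y]
Closure of the advanced items:
  [A → a . Y] has the dot before Y: add [Y → .], [Y → . c A c]

GOTO = { [A → a . Y], [Y → . c A c], [Y → .] }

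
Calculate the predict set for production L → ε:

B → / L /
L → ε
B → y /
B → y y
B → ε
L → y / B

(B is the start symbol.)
{ '/' }

PREDICT(L → ε) = (FIRST(RHS) \ {ε}) ∪ (FOLLOW(L) if ε ∈ FIRST(RHS), i.e. RHS ⇒* ε)
The right-hand side is ε (FIRST(ε) = { ε }), so the predict set is FOLLOW(L) = { '/' }
PREDICT(L → ε) = { '/' }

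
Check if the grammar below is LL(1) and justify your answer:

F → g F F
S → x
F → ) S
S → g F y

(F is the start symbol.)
Yes, the grammar is LL(1).

A grammar is LL(1) if for each non-terminal N with multiple productions, the predict sets of those productions are pairwise disjoint, where PREDICT(N → α) = (FIRST(α) \ {ε}) ∪ (FOLLOW(N) if α ⇒* ε).

For F:
  PREDICT(F → g F F) = { 'g' }
  PREDICT(F → ')' S) = { ')' }
For S:
  PREDICT(S → x) = { 'x' }
  PREDICT(S → g F y) = { 'g' }

All predict sets are disjoint. The grammar IS LL(1).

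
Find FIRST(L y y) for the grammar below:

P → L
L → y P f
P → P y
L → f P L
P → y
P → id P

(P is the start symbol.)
{ 'f', 'y' }

FIRST sets of the non-terminals involved (from the grammar, by fixed-point iteration):
  FIRST(L) = { 'f', 'y' }

To compute FIRST(L y y), process the symbols left to right:
Symbol L is a non-terminal. Add FIRST(L) \ {ε} = { 'f', 'y' }
L is not nullable (ε ∉ FIRST(L)), so stop here.
FIRST(L y y) = { 'f', 'y' }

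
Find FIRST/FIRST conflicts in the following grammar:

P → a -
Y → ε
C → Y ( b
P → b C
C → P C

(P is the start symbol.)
No FIRST/FIRST conflicts.

FIRST sets of the non-terminals at (or reachable through a nullable prefix from) the front of some alternative:
  FIRST(Y) = { ε }
  FIRST(P) = { 'a', 'b' }

Productions for P:
  P → a -: FIRST = { 'a' }
  P → b C: FIRST = { 'b' }
Productions for C:
  C → Y ( b: FIRST = { '(' }
  C → P C: FIRST = { 'a', 'b' }
Y has only one production, so no FIRST/FIRST conflict is possible there.

All alternatives of each non-terminal have pairwise disjoint FIRST sets.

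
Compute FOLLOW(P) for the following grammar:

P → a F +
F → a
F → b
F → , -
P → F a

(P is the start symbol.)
To compute FOLLOW(P), find every occurrence of P on a right-hand side N → α P β: add FIRST(β) \ {ε}, and if β is empty or nullable also add FOLLOW(N). Iterate to a fixed point.

P is the start symbol, so $ ∈ FOLLOW(P).
P does not occur on any right-hand side.

Taking the union: FOLLOW(P) = { $ }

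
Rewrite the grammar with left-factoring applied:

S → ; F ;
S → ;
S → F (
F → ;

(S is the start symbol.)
Left-factoring transforms A → αβ₁ | αβ₂ into A → αA' and A' → β₁ | β₂
(α is the longest common prefix among the alternatives). Repeat until
no nonterminal has two alternatives with a common prefix.

Round 1: S has alternatives sharing prefix ';'. Introduce S': S → ; S'
  Add: S' → F ;
  Add: S' → ε

No remaining common prefixes — done.

Resulting grammar:
S → ; S'
S' → F ;
S' → ε
S → F (
F → ;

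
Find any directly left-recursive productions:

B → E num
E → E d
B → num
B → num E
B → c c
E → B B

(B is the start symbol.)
Yes, E is left-recursive

Direct left recursion occurs when N → N α for some non-terminal N (the right-hand side begins with the left-hand side itself).

B → E num: starts with E
E → E d: LEFT RECURSIVE (starts with E)
B → num: starts with num
B → num E: starts with num
B → c c: starts with c
E → B B: starts with B

The grammar has direct left recursion on: E.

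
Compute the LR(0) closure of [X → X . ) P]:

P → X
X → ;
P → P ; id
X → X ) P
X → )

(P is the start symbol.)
To compute CLOSURE, for each item [A → α.Bβ] where B is a non-terminal, add [B → .γ] for all productions B → γ; repeat for the newly added items until nothing changes.

Start with: [X → X . ) P]
The dot precedes the terminal ')', so nothing is added.

CLOSURE = { [X → X . ) P] }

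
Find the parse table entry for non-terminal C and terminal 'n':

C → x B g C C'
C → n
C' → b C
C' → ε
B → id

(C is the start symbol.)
To find M[C, 'n'], we find productions for C where 'n' is in the predict set (PREDICT(N → α) = (FIRST(α) \ {ε}) ∪ (FOLLOW(N) if α ⇒* ε)).

C → x B g C C': PREDICT = { 'x' }
C → n: PREDICT = { 'n' }
  'n' is in predict set, so this production goes in M[C, 'n']

M[C, 'n'] = C → n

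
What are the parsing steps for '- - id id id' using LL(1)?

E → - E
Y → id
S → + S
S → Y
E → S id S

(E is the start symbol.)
Stack is shown with the top on the left.

Stack      Input           Action
---------------------------------
E $        - - id id id $  output E → - E
- E $      - - id id id $  match '-'
E $        - id id id $    output E → - E
- E $      - id id id $    match '-'
E $        id id id $      output E → S id S
S id S $   id id id $      output S → Y
Y id S $   id id id $      output Y → id
id id S $  id id id $      match 'id'
id S $     id id $         match 'id'
S $        id $            output S → Y
Y $        id $            output Y → id
id $       id $            match 'id'
$          $               accept

The string is accepted.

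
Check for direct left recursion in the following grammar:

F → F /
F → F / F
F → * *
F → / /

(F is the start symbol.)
Yes, F is left-recursive

Direct left recursion occurs when N → N α for some non-terminal N (the right-hand side begins with the left-hand side itself).

F → F /: LEFT RECURSIVE (starts with F)
F → F / F: LEFT RECURSIVE (starts with F)
F → * *: starts with '*'
F → / /: starts with '/'

The grammar has direct left recursion on: F.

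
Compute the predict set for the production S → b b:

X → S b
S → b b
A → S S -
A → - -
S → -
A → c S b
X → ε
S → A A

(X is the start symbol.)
PREDICT(S → b b) = (FIRST(RHS) \ {ε}) ∪ (FOLLOW(S) if ε ∈ FIRST(RHS), i.e. RHS ⇒* ε)
FIRST(b b) = { 'b' }
ε ∉ FIRST(b b), so FOLLOW(S) is not added.
PREDICT(S → b b) = { 'b' }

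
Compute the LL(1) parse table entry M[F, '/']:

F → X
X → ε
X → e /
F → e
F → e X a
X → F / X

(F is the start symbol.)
To find M[F, '/'], we find productions for F where '/' is in the predict set (PREDICT(N → α) = (FIRST(α) \ {ε}) ∪ (FOLLOW(N) if α ⇒* ε)).

Relevant sets:
  FIRST(X) = { '/', 'e', ε }
  FOLLOW(F) = { $, '/' }

F → X: PREDICT = { $, '/', 'e' }
  '/' is in predict set, so this production goes in M[F, '/']
F → e: PREDICT = { 'e' }
F → e X a: PREDICT = { 'e' }

M[F, '/'] = F → X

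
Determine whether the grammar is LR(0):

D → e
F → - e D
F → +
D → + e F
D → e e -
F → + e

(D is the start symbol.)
Augment with D' → D and build the canonical LR(0) collection (I0 = CLOSURE({[D' → . D]}), then GOTO on every symbol after a dot until no new states appear). It has 13 states:
  I0: { [D → . + e F], [D → . e e -], [D → . e], [D' → . D] }  — shift
  I1: { [D → + . e F] }  — shift
  I2: { [D' → D .] }  — accept
  I3: { [D → e . e -], [D → e .] }  — shift, reduce
  I4: { [D → e e . -] }  — shift
  I5: { [D → e e - .] }  — reduce
  I6: { [D → + e . F], [F → . + e], [F → . +], [F → . - e D] }  — shift
  I7: { [F → + . e], [F → + .] }  — shift, reduce
  I8: { [F → - . e D] }  — shift
  I9: { [D → + e F .] }  — reduce
  I10: { [D → . + e F], [D → . e e -], [D → . e], [F → - e . D] }  — shift
  I11: { [F → - e D .] }  — reduce
  I12: { [F → + e .] }  — reduce

Conflict in state I3:
  Shift-reduce conflict between [D → e .] and [D → e . e -]
So the grammar is NOT LR(0).

Answer: No. Shift-reduce conflict between [D → e .] and [D → e . e -]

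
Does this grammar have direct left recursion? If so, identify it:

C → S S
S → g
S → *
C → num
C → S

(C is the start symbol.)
Direct left recursion occurs when N → N α for some non-terminal N (the right-hand side begins with the left-hand side itself).

C → S S: starts with S
S → g: starts with g
S → *: starts with '*'
C → num: starts with num
C → S: starts with S

No direct left recursion found.

Answer: No direct left recursion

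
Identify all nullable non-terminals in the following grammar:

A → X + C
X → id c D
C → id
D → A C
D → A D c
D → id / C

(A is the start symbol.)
None

A non-terminal is nullable if it can derive ε (the empty string): either it has an ε-production, or it has a production whose right-hand side consists entirely of nullable non-terminals.

There are no ε-productions, so no non-terminal can derive ε.
No non-terminals are nullable.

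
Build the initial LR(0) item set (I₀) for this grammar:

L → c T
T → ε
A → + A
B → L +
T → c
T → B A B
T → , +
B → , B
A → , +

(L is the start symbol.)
{ [L → . c T], [L' → . L] }

First, augment the grammar with L' → L
I₀ = CLOSURE({ [L' → . L] }):
  [L' → . L] has the dot before L: add [L → . c T]
No further items can be added.

I₀ = { [L → . c T], [L' → . L] }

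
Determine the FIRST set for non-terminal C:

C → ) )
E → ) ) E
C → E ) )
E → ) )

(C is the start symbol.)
FIRST sets of the other non-terminals involved (by the same procedure, iterated to a fixed point):
  FIRST(E) = { ')' }

From C → ) ):
  - ')' is a terminal: add ')' and stop
From C → E ) ):
  - E is a non-terminal: add FIRST(E) \ {ε} = { ')' }
    E is not nullable, so stop

Collecting: FIRST(C) = { ')' }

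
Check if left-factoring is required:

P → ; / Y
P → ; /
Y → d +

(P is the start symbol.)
Yes, P has productions with common prefix '; /'

Left-factoring is needed when two productions for the same non-terminal
share a common prefix on the right-hand side.

Productions for P:
  P → ; / Y
  P → ; /

Found common prefix '; /' in productions for P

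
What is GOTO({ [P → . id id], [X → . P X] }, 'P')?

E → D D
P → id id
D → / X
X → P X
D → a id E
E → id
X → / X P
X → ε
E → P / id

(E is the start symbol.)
{ [P → . id id], [X → . / X P], [X → . P X], [X → .], [X → P . X] }

GOTO(I, 'P') = CLOSURE({ [A → αX.β] : [A → α.Xβ] ∈ I, X = 'P' })

Items with dot before 'P', with the dot advanced:
  [X → . P X] → [X → P . X]
Closure of the advanced items:
  [X → P . X] has the dot before X: add [X → . P X], [X → . / X P], [X → .]
  [X → . P X] has the dot before P: add [P → . id id]

GOTO = { [P → . id id], [X → . / X P], [X → . P X], [X → .], [X → P . X] }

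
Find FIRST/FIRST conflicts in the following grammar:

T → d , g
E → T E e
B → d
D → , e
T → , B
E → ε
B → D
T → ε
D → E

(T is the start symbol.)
FIRST sets of the non-terminals at (or reachable through a nullable prefix from) the front of some alternative:
  FIRST(T) = { ',', 'd', ε }
  FIRST(E) = { ',', 'd', 'e', ε }
  FIRST(D) = { ',', 'd', 'e', ε }

Productions for T:
  T → d , g: FIRST = { 'd' }
  T → , B: FIRST = { ',' }
  T → ε: FIRST = { ε }
Productions for E:
  E → T E e: FIRST = { ',', 'd', 'e' }
  E → ε: FIRST = { ε }
Productions for B:
  B → d: FIRST = { 'd' }
  B → D: FIRST = { ',', 'd', 'e', ε }
Productions for D:
  D → , e: FIRST = { ',' }
  D → E: FIRST = { ',', 'd', 'e', ε }

Conflict for B: B → d and B → D
  Overlap: { 'd' }
Conflict for D: D → , e and D → E
  Overlap: { ',' }

Answer: Yes. B → d / B → D on { 'd' }; D → ',' e / D → E on { ',' }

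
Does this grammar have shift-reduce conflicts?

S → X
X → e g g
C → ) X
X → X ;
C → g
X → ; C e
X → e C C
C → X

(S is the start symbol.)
Yes — I3: [S → X .] vs [X → X . ;]; I7: [C → X .] vs [X → X . ;]; I8: [C → g .] vs [X → e g . g]; I13: [C → ) X .] vs [X → X . ;]

A shift-reduce conflict occurs when an LR(0) state has both:
  - a complete (reduce) item [A → α .] (dot at the end), and
  - a shift item [B → β . c γ] (dot before a terminal).

Augment with S' → S and build the canonical LR(0) collection (I0 = CLOSURE({[S' → . S]}), then GOTO on every symbol after a dot until no new states appear). It has 16 states:
  I0: { [S → . X], [S' → . S], [X → . ; C e], [X → . X ;], [X → . e C C], [X → . e g g] }  — shift
  I1: { [C → . ) X], [C → . X], [C → . g], [X → . ; C e], [X → . X ;], [X → . e C C], [X → . e g g], [X → ; . C e] }  — shift
  I2: { [S' → S .] }  — accept
  I3: { [S → X .], [X → X . ;] }  — shift, reduce
  I4: { [C → . ) X], [C → . X], [C → . g], [X → . ; C e], [X → . X ;], [X → . e C C], [X → . e g g], [X → e . C C], [X → e . g g] }  — shift
  I5: { [C → ) . X], [X → . ; C e], [X → . X ;], [X → . e C C], [X → . e g g] }  — shift
  I6: { [C → . ) X], [C → . X], [C → . g], [X → . ; C e], [X → . X ;], [X → . e C C], [X → . e g g], [X → e C . C] }  — shift
  I7: { [C → X .], [X → X . ;] }  — shift, reduce
  I8: { [C → g .], [X → e g . g] }  — shift, reduce
  I9: { [X → e g g .] }  — reduce
  I10: { [X → X ; .] }  — reduce
  I11: { [X → e C C .] }  — reduce
  I12: { [C → g .] }  — reduce
  I13: { [C → ) X .], [X → X . ;] }  — shift, reduce
  I14: { [X → ; C . e] }  — shift
  I15: { [X → ; C e .] }  — reduce

I3 contains reduce item [S → X .] and shift item [X → X . ;] — shift-reduce conflict.
I7 contains reduce item [C → X .] and shift item [X → X . ;] — shift-reduce conflict.
I8 contains reduce item [C → g .] and shift item [X → e g . g] — shift-reduce conflict.
I13 contains reduce item [C → ) X .] and shift item [X → X . ;] — shift-reduce conflict.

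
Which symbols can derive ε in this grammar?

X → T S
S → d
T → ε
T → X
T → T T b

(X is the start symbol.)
A non-terminal is nullable if it can derive ε (the empty string): either it has an ε-production, or it has a production whose right-hand side consists entirely of nullable non-terminals.

ε-productions: T → ε
So T is immediately nullable.
No further non-terminal can be added: every production for the remaining non-terminals contains a terminal or a non-nullable non-terminal.
Nullable = { 'T' }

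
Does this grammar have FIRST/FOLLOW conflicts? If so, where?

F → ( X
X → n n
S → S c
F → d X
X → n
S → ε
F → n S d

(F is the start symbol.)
Yes. S → S c with FOLLOW(S) on { 'c' }

A FIRST/FOLLOW conflict occurs when a non-terminal N has a nullable alternative N → β (β ⇒* ε) and another alternative N → α with FIRST(α) ∩ FOLLOW(N) ≠ ∅: on such a lookahead the parser cannot decide between expanding α and letting N vanish via β.

Nullable non-terminals: S.
FIRST sets used below: FIRST(S) = { 'c', ε }

S: nullable alternative(s) S → ε; FOLLOW(S) = { 'c', 'd' }
  S → S c: FIRST \ {ε} = { 'c' } — overlaps FOLLOW(S) on { 'c' }: CONFLICT
  S → ε: FIRST \ {ε} = { } — this is the only nullable alternative, skip

F, X have no nullable alternative, so no FIRST/FOLLOW check is needed there.

So the grammar has 1 FIRST/FOLLOW conflict (marked CONFLICT above).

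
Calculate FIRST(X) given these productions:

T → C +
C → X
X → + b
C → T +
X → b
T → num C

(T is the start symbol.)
{ '+', 'b' }

From X → + b:
  - '+' is a terminal: add '+' and stop
From X → b:
  - b is a terminal: add 'b' and stop

Collecting: FIRST(X) = { '+', 'b' }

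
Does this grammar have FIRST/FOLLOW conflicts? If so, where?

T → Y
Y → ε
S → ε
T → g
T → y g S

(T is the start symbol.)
No FIRST/FOLLOW conflicts.

Nullable non-terminals: S, T, Y.
FIRST sets used below: FIRST(Y) = { ε }
S has a nullable alternative but only one production, so nothing to check.

T: nullable alternative(s) T → Y; FOLLOW(T) = { $ }
  T → Y: FIRST \ {ε} = { } — this is the only nullable alternative, skip
  T → g: FIRST \ {ε} = { 'g' } — disjoint from FOLLOW(T)
  T → y g S: FIRST \ {ε} = { 'y' } — disjoint from FOLLOW(T)
Y has a nullable alternative but only one production, so nothing to check.

No FIRST/FOLLOW conflicts found.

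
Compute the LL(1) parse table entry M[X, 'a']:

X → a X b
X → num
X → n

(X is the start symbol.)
X → a X b

To find M[X, 'a'], we find productions for X where 'a' is in the predict set (PREDICT(N → α) = (FIRST(α) \ {ε}) ∪ (FOLLOW(N) if α ⇒* ε)).

X → a X b: PREDICT = { 'a' }
  'a' is in predict set, so this production goes in M[X, 'a']
X → num: PREDICT = { 'num' }
X → n: PREDICT = { 'n' }

M[X, 'a'] = X → a X b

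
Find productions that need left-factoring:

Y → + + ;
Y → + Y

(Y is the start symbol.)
Left-factoring is needed when two productions for the same non-terminal
share a common prefix on the right-hand side.

Productions for Y:
  Y → + + ;
  Y → + Y

Found common prefix '+' in productions for Y

Answer: Yes, Y has productions with common prefix '+'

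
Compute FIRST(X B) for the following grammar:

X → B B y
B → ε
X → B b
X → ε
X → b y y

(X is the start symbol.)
FIRST sets of the non-terminals involved (from the grammar, by fixed-point iteration):
  FIRST(X) = { 'b', 'y', ε }
  FIRST(B) = { ε }

To compute FIRST(X B), process the symbols left to right:
Symbol X is a non-terminal. Add FIRST(X) \ {ε} = { 'b', 'y' }
X is nullable (ε ∈ FIRST(X)), continue to the next symbol.
Symbol B is a non-terminal. Add FIRST(B) \ {ε} = { }
B is nullable (ε ∈ FIRST(B)), continue to the next symbol.
All symbols are nullable, so ε is in the result.
FIRST(X B) = { 'b', 'y', ε }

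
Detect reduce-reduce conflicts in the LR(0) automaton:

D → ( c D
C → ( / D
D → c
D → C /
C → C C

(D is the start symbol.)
No reduce-reduce conflicts

Augment with D' → D and build the canonical LR(0) collection (I0 = CLOSURE({[D' → . D]}), then GOTO on every symbol after a dot until no new states appear). It has 12 states:
  I0: { [C → . ( / D], [C → . C C], [D → . ( c D], [D → . C /], [D → . c], [D' → . D] }  — shift
  I1: { [C → ( . / D], [D → ( . c D] }  — shift
  I2: { [C → . ( / D], [C → . C C], [C → C . C], [D → C . /] }  — shift
  I3: { [D' → D .] }  — accept
  I4: { [D → c .] }  — reduce
  I5: { [C → ( . / D] }  — shift
  I6: { [D → C / .] }  — reduce
  I7: { [C → . ( / D], [C → . C C], [C → C . C], [C → C C .] }  — shift, reduce
  I8: { [C → ( / . D], [C → . ( / D], [C → . C C], [D → . ( c D], [D → . C /], [D → . c] }  — shift
  I9: { [C → ( / D .] }  — reduce
  I10: { [C → . ( / D], [C → . C C], [D → ( c . D], [D → . ( c D], [D → . C /], [D → . c] }  — shift
  I11: { [D → ( c D .] }  — reduce

No state contains more than one complete item.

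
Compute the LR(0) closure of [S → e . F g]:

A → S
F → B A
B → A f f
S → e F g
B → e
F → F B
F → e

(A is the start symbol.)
{ [A → . S], [B → . A f f], [B → . e], [F → . B A], [F → . F B], [F → . e], [S → . e F g], [S → e . F g] }

Start with: [S → e . F g]
  [S → e . F g] has the dot before F: add [F → . B A], [F → . F B], [F → . e]
  [F → . B A] has the dot before B: add [B → . A f f], [B → . e]
  [B → . A f f] has the dot before A: add [A → . S]
  [A → . S] has the dot before S: add [S → . e F g]
No further items can be added.

CLOSURE = { [A → . S], [B → . A f f], [B → . e], [F → . B A], [F → . F B], [F → . e], [S → . e F g], [S → e . F g] }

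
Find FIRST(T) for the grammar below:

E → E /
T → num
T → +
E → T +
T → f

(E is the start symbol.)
{ '+', 'f', 'num' }

From T → num:
  - num is a terminal: add 'num' and stop
From T → +:
  - '+' is a terminal: add '+' and stop
From T → f:
  - f is a terminal: add 'f' and stop

Collecting: FIRST(T) = { '+', 'f', 'num' }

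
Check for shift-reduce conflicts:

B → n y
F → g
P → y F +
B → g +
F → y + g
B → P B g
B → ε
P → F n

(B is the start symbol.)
Yes — I0: [B → .] vs [B → . g +]; I3: [B → .] vs [B → . g +]; I4: [F → g .] vs [B → g . +]

A shift-reduce conflict occurs when an LR(0) state has both:
  - a complete (reduce) item [A → α .] (dot at the end), and
  - a shift item [B → β . c γ] (dot before a terminal).

Augment with B' → B and build the canonical LR(0) collection (I0 = CLOSURE({[B' → . B]}), then GOTO on every symbol after a dot until no new states appear). It has 18 states:
  I0: { [B → . P B g], [B → . g +], [B → . n y], [B → .], [B' → . B], [F → . g], [F → . y + g], [P → . F n], [P → . y F +] }  — shift, reduce
  I1: { [B' → B .] }  — accept
  I2: { [P → F . n] }  — shift
  I3: { [B → . P B g], [B → . g +], [B → . n y], [B → .], [B → P . B g], [F → . g], [F → . y + g], [P → . F n], [P → . y F +] }  — shift, reduce
  I4: { [B → g . +], [F → g .] }  — shift, reduce
  I5: { [B → n . y] }  — shift
  I6: { [F → . g], [F → . y + g], [F → y . + g], [P → y . F +] }  — shift
  I7: { [F → y + . g] }  — shift
  I8: { [P → y F . +] }  — shift
  I9: { [F → g .] }  — reduce
  I10: { [F → y . + g] }  — shift
  I11: { [P → y F + .] }  — reduce
  I12: { [F → y + g .] }  — reduce
  I13: { [B → n y .] }  — reduce
  I14: { [B → g + .] }  — reduce
  I15: { [B → P B . g] }  — shift
  I16: { [B → P B g .] }  — reduce
  I17: { [P → F n .] }  — reduce

I0 contains reduce item [B → .] and shift items [B → . g +], [B → . n y], [F → . g], [F → . y + g], [P → . y F +] — shift-reduce conflict.
I3 contains reduce item [B → .] and shift items [B → . g +], [B → . n y], [F → . g], [F → . y + g], [P → . y F +] — shift-reduce conflict.
I4 contains reduce item [F → g .] and shift item [B → g . +] — shift-reduce conflict.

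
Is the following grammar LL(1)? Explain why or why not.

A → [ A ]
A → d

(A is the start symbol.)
A grammar is LL(1) if for each non-terminal N with multiple productions, the predict sets of those productions are pairwise disjoint, where PREDICT(N → α) = (FIRST(α) \ {ε}) ∪ (FOLLOW(N) if α ⇒* ε).

For A:
  PREDICT(A → '[' A ']') = { '[' }
  PREDICT(A → d) = { 'd' }

All predict sets are disjoint. The grammar IS LL(1).

Answer: Yes, the grammar is LL(1).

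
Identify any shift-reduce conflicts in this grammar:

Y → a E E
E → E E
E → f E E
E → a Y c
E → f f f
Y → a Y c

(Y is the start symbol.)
Yes — I10: [E → f f f .] vs [E → . a Y c]; I13: [E → E E .] vs [E → . a Y c]; I14: [E → E E .] vs [E → . a Y c]; I18: [E → E E .] vs [E → . a Y c]

A shift-reduce conflict occurs when an LR(0) state has both:
  - a complete (reduce) item [A → α .] (dot at the end), and
  - a shift item [B → β . c γ] (dot before a terminal).

Augment with Y' → Y and build the canonical LR(0) collection (I0 = CLOSURE({[Y' → . Y]}), then GOTO on every symbol after a dot until no new states appear). It has 19 states:
  I0: { [Y → . a E E], [Y → . a Y c], [Y' → . Y] }  — shift
  I1: { [Y' → Y .] }  — accept
  I2: { [E → . E E], [E → . a Y c], [E → . f E E], [E → . f f f], [Y → . a E E], [Y → . a Y c], [Y → a . E E], [Y → a . Y c] }  — shift
  I3: { [E → . E E], [E → . a Y c], [E → . f E E], [E → . f f f], [E → E . E], [Y → a E . E] }  — shift
  I4: { [Y → a Y . c] }  — shift
  I5: { [E → . E E], [E → . a Y c], [E → . f E E], [E → . f f f], [E → a . Y c], [Y → . a E E], [Y → . a Y c], [Y → a . E E], [Y → a . Y c] }  — shift
  I6: { [E → . E E], [E → . a Y c], [E → . f E E], [E → . f f f], [E → f . E E], [E → f . f f] }  — shift
  I7: { [E → . E E], [E → . a Y c], [E → . f E E], [E → . f f f], [E → E . E], [E → f E . E] }  — shift
  I8: { [E → a . Y c], [Y → . a E E], [Y → . a Y c] }  — shift
  I9: { [E → . E E], [E → . a Y c], [E → . f E E], [E → . f f f], [E → f . E E], [E → f . f f], [E → f f . f] }  — shift
  I10: { [E → . E E], [E → . a Y c], [E → . f E E], [E → . f f f], [E → f . E E], [E → f . f f], [E → f f . f], [E → f f f .] }  — shift, reduce
  I11: { [E → a Y . c] }  — shift
  I12: { [E → a Y c .] }  — reduce
  I13: { [E → . E E], [E → . a Y c], [E → . f E E], [E → . f f f], [E → E . E], [E → E E .], [E → f E E .] }  — shift, 2 reduces
  I14: { [E → . E E], [E → . a Y c], [E → . f E E], [E → . f f f], [E → E . E], [E → E E .] }  — shift, reduce
  I15: { [E → a Y . c], [Y → a Y . c] }  — shift
  I16: { [E → a Y c .], [Y → a Y c .] }  — 2 reduces
  I17: { [Y → a Y c .] }  — reduce
  I18: { [E → . E E], [E → . a Y c], [E → . f E E], [E → . f f f], [E → E . E], [E → E E .], [Y → a E E .] }  — shift, 2 reduces

I10 contains reduce item [E → f f f .] and shift items [E → . a Y c], [E → . f E E], [E → . f f f], [E → f . f f], [E → f f . f] — shift-reduce conflict.
I13 contains reduce items [E → E E .], [E → f E E .] and shift items [E → . a Y c], [E → . f E E], [E → . f f f] — shift-reduce conflict.
I14 contains reduce item [E → E E .] and shift items [E → . a Y c], [E → . f E E], [E → . f f f] — shift-reduce conflict.
I18 contains reduce items [E → E E .], [Y → a E E .] and shift items [E → . a Y c], [E → . f E E], [E → . f f f] — shift-reduce conflict.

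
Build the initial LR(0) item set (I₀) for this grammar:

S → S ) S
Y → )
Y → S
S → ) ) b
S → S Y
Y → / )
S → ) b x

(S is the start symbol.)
{ [S → . ) ) b], [S → . ) b x], [S → . S ) S], [S → . S Y], [S' → . S] }

First, augment the grammar with S' → S
I₀ = CLOSURE({ [S' → . S] }):
  [S' → . S] has the dot before S: add [S → . S ) S], [S → . ) ) b], [S → . S Y], [S → . ) b x]
No further items can be added.

I₀ = { [S → . ) ) b], [S → . ) b x], [S → . S ) S], [S → . S Y], [S' → . S] }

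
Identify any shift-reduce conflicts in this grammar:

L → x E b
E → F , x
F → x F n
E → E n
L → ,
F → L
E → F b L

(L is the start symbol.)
Augment with L' → L and build the canonical LR(0) collection (I0 = CLOSURE({[L' → . L]}), then GOTO on every symbol after a dot until no new states appear). It has 16 states:
  I0: { [L → . ,], [L → . x E b], [L' → . L] }  — shift
  I1: { [L → , .] }  — reduce
  I2: { [L' → L .] }  — accept
  I3: { [E → . E n], [E → . F , x], [E → . F b L], [F → . L], [F → . x F n], [L → . ,], [L → . x E b], [L → x . E b] }  — shift
  I4: { [E → E . n], [L → x E . b] }  — shift
  I5: { [E → F . , x], [E → F . b L] }  — shift
  I6: { [F → L .] }  — reduce
  I7: { [E → . E n], [E → . F , x], [E → . F b L], [F → . L], [F → . x F n], [F → x . F n], [L → . ,], [L → . x E b], [L → x . E b] }  — shift
  I8: { [E → F . , x], [E → F . b L], [F → x F . n] }  — shift
  I9: { [E → F , . x] }  — shift
  I10: { [E → F b . L], [L → . ,], [L → . x E b] }  — shift
  I11: { [F → x F n .] }  — reduce
  I12: { [E → F b L .] }  — reduce
  I13: { [E → F , x .] }  — reduce
  I14: { [L → x E b .] }  — reduce
  I15: { [E → E n .] }  — reduce

No state contains both a complete item and a shift item.

Answer: No shift-reduce conflicts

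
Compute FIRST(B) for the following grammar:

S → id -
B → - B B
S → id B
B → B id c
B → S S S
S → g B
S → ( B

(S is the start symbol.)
FIRST sets of the other non-terminals involved (by the same procedure, iterated to a fixed point):
  FIRST(S) = { '(', 'g', 'id' }

From B → - B B:
  - '-' is a terminal: add '-' and stop
From B → B id c:
  - B is the symbol being defined: contributes nothing new
    B is not nullable, so stop
From B → S S S:
  - S is a non-terminal: add FIRST(S) \ {ε} = { '(', 'g', 'id' }
    S is not nullable, so stop

Collecting: FIRST(B) = { '(', '-', 'g', 'id' }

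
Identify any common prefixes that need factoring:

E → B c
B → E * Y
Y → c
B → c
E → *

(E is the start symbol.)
Left-factoring is needed when two productions for the same non-terminal
share a common prefix on the right-hand side.

Productions for E:
  E → B c
  E → *
Productions for B:
  B → E * Y
  B → c

No common prefixes found.

Answer: No, left-factoring is not needed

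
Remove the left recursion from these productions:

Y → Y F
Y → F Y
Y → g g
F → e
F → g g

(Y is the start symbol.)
Y is directly left-recursive. The standard transformation for
  A → A α₁ | ... | A α_m | β₁ | ... | β_n
is
  A  → β₁ A' | ... | β_n A'
  A' → α₁ A' | ... | α_m A' | ε

Y → F Y becomes Y → F Y Y'
Y → g g becomes Y → g g Y'
Y → Y F becomes Y' → F Y'
Add Y' → ε

Productions for other non-terminals are unchanged:
  F → e
  F → g g

Resulting grammar:
Y → F Y Y'
Y → g g Y'
Y' → F Y'
Y' → ε
F → e
F → g g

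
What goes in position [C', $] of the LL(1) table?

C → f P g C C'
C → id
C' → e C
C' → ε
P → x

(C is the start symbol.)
C' → ε

To find M[C', $], we find productions for C' where $ is in the predict set (PREDICT(N → α) = (FIRST(α) \ {ε}) ∪ (FOLLOW(N) if α ⇒* ε)).

Relevant sets:
  FOLLOW(C') = { $, 'e' }

C' → e C: PREDICT = { 'e' }
C' → ε: PREDICT = { $, 'e' }
  $ is in predict set, so this production goes in M[C', $]

M[C', $] = C' → ε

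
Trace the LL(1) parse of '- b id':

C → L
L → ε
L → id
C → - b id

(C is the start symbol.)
LL(1) parsing maintains a stack (initially the start symbol over $) and the input. At each step: if the stack top is a terminal, match it against the current input token; if it is a non-terminal N, replace it with the RHS of M[N, lookahead] (the unique production whose predict set contains the lookahead).

Stack is shown with the top on the left.

Stack     Input     Action
--------------------------
C $       - b id $  output C → - b id
- b id $  - b id $  match '-'
b id $    b id $    match 'b'
id $      id $      match 'id'
$         $         accept

The string is accepted.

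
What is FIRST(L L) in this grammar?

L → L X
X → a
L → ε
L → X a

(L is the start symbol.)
FIRST sets of the non-terminals involved (from the grammar, by fixed-point iteration):
  FIRST(L) = { 'a', ε }

To compute FIRST(L L), process the symbols left to right:
Symbol L is a non-terminal. Add FIRST(L) \ {ε} = { 'a' }
L is nullable (ε ∈ FIRST(L)), continue to the next symbol.
Symbol L is a non-terminal. Add FIRST(L) \ {ε} = { 'a' }
L is nullable (ε ∈ FIRST(L)), continue to the next symbol.
All symbols are nullable, so ε is in the result.
FIRST(L L) = { 'a', ε }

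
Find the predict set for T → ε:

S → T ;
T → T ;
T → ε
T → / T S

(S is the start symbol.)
{ '/', ';' }

PREDICT(T → ε) = (FIRST(RHS) \ {ε}) ∪ (FOLLOW(T) if ε ∈ FIRST(RHS), i.e. RHS ⇒* ε)
The right-hand side is ε (FIRST(ε) = { ε }), so the predict set is FOLLOW(T) = { '/', ';' }
PREDICT(T → ε) = { '/', ';' }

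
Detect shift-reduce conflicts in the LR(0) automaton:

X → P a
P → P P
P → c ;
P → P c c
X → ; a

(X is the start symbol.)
Yes — I6: [P → P P .] vs [P → P . c c]

Augment with X' → X and build the canonical LR(0) collection (I0 = CLOSURE({[X' → . X]}), then GOTO on every symbol after a dot until no new states appear). It has 11 states:
  I0: { [P → . P P], [P → . P c c], [P → . c ;], [X → . ; a], [X → . P a], [X' → . X] }  — shift
  I1: { [X → ; . a] }  — shift
  I2: { [P → . P P], [P → . P c c], [P → . c ;], [P → P . P], [P → P . c c], [X → P . a] }  — shift
  I3: { [X' → X .] }  — accept
  I4: { [P → c . ;] }  — shift
  I5: { [P → c ; .] }  — reduce
  I6: { [P → . P P], [P → . P c c], [P → . c ;], [P → P . P], [P → P . c c], [P → P P .] }  — shift, reduce
  I7: { [X → P a .] }  — reduce
  I8: { [P → P c . c], [P → c . ;] }  — shift
  I9: { [P → P c c .] }  — reduce
  I10: { [X → ; a .] }  — reduce

I6 contains reduce item [P → P P .] and shift items [P → P . c c], [P → . c ;] — shift-reduce conflict.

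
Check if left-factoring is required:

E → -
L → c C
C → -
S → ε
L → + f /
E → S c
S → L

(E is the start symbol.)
Left-factoring is needed when two productions for the same non-terminal
share a common prefix on the right-hand side.

Productions for E:
  E → -
  E → S c
Productions for L:
  L → c C
  L → + f /
Productions for S:
  S → ε
  S → L

No common prefixes found.

Answer: No, left-factoring is not needed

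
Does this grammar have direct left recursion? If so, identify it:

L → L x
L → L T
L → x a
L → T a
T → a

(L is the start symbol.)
Yes, L is left-recursive

L → L x: LEFT RECURSIVE (starts with L)
L → L T: LEFT RECURSIVE (starts with L)
L → x a: starts with x
L → T a: starts with T
T → a: starts with a

The grammar has direct left recursion on: L.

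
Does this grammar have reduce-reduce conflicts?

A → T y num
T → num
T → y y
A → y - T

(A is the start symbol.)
Augment with A' → A and build the canonical LR(0) collection (I0 = CLOSURE({[A' → . A]}), then GOTO on every symbol after a dot until no new states appear). It has 11 states:
  I0: { [A → . T y num], [A → . y - T], [A' → . A], [T → . num], [T → . y y] }  — shift
  I1: { [A' → A .] }  — accept
  I2: { [A → T . y num] }  — shift
  I3: { [T → num .] }  — reduce
  I4: { [A → y . - T], [T → y . y] }  — shift
  I5: { [A → y - . T], [T → . num], [T → . y y] }  — shift
  I6: { [T → y y .] }  — reduce
  I7: { [A → y - T .] }  — reduce
  I8: { [T → y . y] }  — shift
  I9: { [A → T y . num] }  — shift
  I10: { [A → T y num .] }  — reduce

No state contains more than one complete item.

Answer: No reduce-reduce conflicts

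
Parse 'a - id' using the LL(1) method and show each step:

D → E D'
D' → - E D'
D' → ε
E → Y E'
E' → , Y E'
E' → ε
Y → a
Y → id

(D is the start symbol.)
Stack is shown with the top on the left.

Stack       Input     Action
----------------------------
D $         a - id $  output D → E D'
E D' $      a - id $  output E → Y E'
Y E' D' $   a - id $  output Y → a
a E' D' $   a - id $  match 'a'
E' D' $     - id $    output E' → ε
D' $        - id $    output D' → - E D'
- E D' $    - id $    match '-'
E D' $      id $      output E → Y E'
Y E' D' $   id $      output Y → id
id E' D' $  id $      match 'id'
E' D' $     $         output E' → ε
D' $        $         output D' → ε
$           $         accept

The string is accepted.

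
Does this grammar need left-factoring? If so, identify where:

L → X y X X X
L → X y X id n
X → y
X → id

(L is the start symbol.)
Yes, L has productions with common prefix 'X y X'

Left-factoring is needed when two productions for the same non-terminal
share a common prefix on the right-hand side.

Productions for L:
  L → X y X X X
  L → X y X id n
Productions for X:
  X → y
  X → id

Found common prefix 'X y X' in productions for L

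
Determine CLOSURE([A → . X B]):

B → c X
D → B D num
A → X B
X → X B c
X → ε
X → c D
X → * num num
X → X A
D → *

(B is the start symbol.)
Start with: [A → . X B]
  [A → . X B] has the dot before X: add [X → . X B c], [X → .], [X → . c D], [X → . * num num], [X → . X A]
No further items can be added.

CLOSURE = { [A → . X B], [X → . * num num], [X → . X A], [X → . X B c], [X → . c D], [X → .] }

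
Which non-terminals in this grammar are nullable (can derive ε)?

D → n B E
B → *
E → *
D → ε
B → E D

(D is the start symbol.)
{ 'D' }

ε-productions: D → ε
So D is immediately nullable.
No further non-terminal can be added: every production for the remaining non-terminals contains a terminal or a non-nullable non-terminal.
Nullable = { 'D' }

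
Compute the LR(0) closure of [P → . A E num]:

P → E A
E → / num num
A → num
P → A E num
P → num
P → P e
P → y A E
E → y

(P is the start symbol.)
To compute CLOSURE, for each item [A → α.Bβ] where B is a non-terminal, add [B → .γ] for all productions B → γ; repeat for the newly added items until nothing changes.

Start with: [P → . A E num]
  [P → . A E num] has the dot before A: add [A → . num]
No further items can be added.

CLOSURE = { [A → . num], [P → . A E num] }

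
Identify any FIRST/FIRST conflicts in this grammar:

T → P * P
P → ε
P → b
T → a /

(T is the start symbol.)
No FIRST/FIRST conflicts.

FIRST sets of the non-terminals at (or reachable through a nullable prefix from) the front of some alternative:
  FIRST(P) = { 'b', ε }

Productions for T:
  T → P * P: FIRST = { '*', 'b' }
  T → a /: FIRST = { 'a' }
Productions for P:
  P → ε: FIRST = { ε }
  P → b: FIRST = { 'b' }

All alternatives of each non-terminal have pairwise disjoint FIRST sets.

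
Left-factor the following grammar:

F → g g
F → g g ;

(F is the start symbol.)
F → g g F'
F' → ε
F' → ;

Left-factoring transforms A → αβ₁ | αβ₂ into A → αA' and A' → β₁ | β₂
(α is the longest common prefix among the alternatives). Repeat until
no nonterminal has two alternatives with a common prefix.

Round 1: F has alternatives sharing prefix 'g g'. Introduce F': F → g g F'
  Add: F' → ε
  Add: F' → ;

No remaining common prefixes — done.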